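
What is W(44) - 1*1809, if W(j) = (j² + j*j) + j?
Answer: 2107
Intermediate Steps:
W(j) = j + 2*j² (W(j) = (j² + j²) + j = 2*j² + j = j + 2*j²)
W(44) - 1*1809 = 44*(1 + 2*44) - 1*1809 = 44*(1 + 88) - 1809 = 44*89 - 1809 = 3916 - 1809 = 2107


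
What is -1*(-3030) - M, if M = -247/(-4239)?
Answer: 12843923/4239 ≈ 3029.9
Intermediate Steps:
M = 247/4239 (M = -247*(-1/4239) = 247/4239 ≈ 0.058268)
-1*(-3030) - M = -1*(-3030) - 1*247/4239 = 3030 - 247/4239 = 12843923/4239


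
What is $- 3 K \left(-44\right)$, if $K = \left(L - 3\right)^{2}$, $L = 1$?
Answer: $528$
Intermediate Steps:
$K = 4$ ($K = \left(1 - 3\right)^{2} = \left(-2\right)^{2} = 4$)
$- 3 K \left(-44\right) = \left(-3\right) 4 \left(-44\right) = \left(-12\right) \left(-44\right) = 528$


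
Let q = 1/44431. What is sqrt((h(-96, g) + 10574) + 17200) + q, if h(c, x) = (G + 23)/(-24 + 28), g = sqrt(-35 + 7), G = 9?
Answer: 1/44431 + sqrt(27782) ≈ 166.68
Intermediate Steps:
q = 1/44431 ≈ 2.2507e-5
g = 2*I*sqrt(7) (g = sqrt(-28) = 2*I*sqrt(7) ≈ 5.2915*I)
h(c, x) = 8 (h(c, x) = (9 + 23)/(-24 + 28) = 32/4 = 32*(1/4) = 8)
sqrt((h(-96, g) + 10574) + 17200) + q = sqrt((8 + 10574) + 17200) + 1/44431 = sqrt(10582 + 17200) + 1/44431 = sqrt(27782) + 1/44431 = 1/44431 + sqrt(27782)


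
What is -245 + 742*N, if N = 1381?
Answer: 1024457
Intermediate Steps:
-245 + 742*N = -245 + 742*1381 = -245 + 1024702 = 1024457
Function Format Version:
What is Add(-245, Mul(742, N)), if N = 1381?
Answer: 1024457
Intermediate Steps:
Add(-245, Mul(742, N)) = Add(-245, Mul(742, 1381)) = Add(-245, 1024702) = 1024457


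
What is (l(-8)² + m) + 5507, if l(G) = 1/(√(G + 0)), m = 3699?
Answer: 73647/8 ≈ 9205.9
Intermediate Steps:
l(G) = G^(-½) (l(G) = 1/(√G) = G^(-½))
(l(-8)² + m) + 5507 = (((-8)^(-½))² + 3699) + 5507 = ((-I*√2/4)² + 3699) + 5507 = (-⅛ + 3699) + 5507 = 29591/8 + 5507 = 73647/8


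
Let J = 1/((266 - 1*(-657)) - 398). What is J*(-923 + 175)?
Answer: -748/525 ≈ -1.4248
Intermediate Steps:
J = 1/525 (J = 1/((266 + 657) - 398) = 1/(923 - 398) = 1/525 ≈ 0.0019048)
J*(-923 + 175) = (-923 + 175)/525 = (1/525)*(-748) = -748/525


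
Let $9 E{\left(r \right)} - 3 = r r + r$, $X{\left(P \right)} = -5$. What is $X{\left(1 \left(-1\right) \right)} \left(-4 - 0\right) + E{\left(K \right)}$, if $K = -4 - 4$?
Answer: $\frac{239}{9} \approx 26.556$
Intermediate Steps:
$K = -8$
$E{\left(r \right)} = \frac{1}{3} + \frac{r}{9} + \frac{r^{2}}{9}$ ($E{\left(r \right)} = \frac{1}{3} + \frac{r r + r}{9} = \frac{1}{3} + \frac{r^{2} + r}{9} = \frac{1}{3} + \frac{r + r^{2}}{9} = \frac{1}{3} + \left(\frac{r}{9} + \frac{r^{2}}{9}\right) = \frac{1}{3} + \frac{r}{9} + \frac{r^{2}}{9}$)
$X{\left(1 \left(-1\right) \right)} \left(-4 - 0\right) + E{\left(K \right)} = - 5 \left(-4 - 0\right) + \left(\frac{1}{3} + \frac{1}{9} \left(-8\right) + \frac{\left(-8\right)^{2}}{9}\right) = - 5 \left(-4 + 0\right) + \left(\frac{1}{3} - \frac{8}{9} + \frac{1}{9} \cdot 64\right) = \left(-5\right) \left(-4\right) + \left(\frac{1}{3} - \frac{8}{9} + \frac{64}{9}\right) = 20 + \frac{59}{9} = \frac{239}{9}$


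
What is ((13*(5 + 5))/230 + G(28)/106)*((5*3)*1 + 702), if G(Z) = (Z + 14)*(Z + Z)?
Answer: 19887429/1219 ≈ 16315.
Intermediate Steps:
G(Z) = 2*Z*(14 + Z) (G(Z) = (14 + Z)*(2*Z) = 2*Z*(14 + Z))
((13*(5 + 5))/230 + G(28)/106)*((5*3)*1 + 702) = ((13*(5 + 5))/230 + (2*28*(14 + 28))/106)*((5*3)*1 + 702) = ((13*10)*(1/230) + (2*28*42)*(1/106))*(15*1 + 702) = (130*(1/230) + 2352*(1/106))*(15 + 702) = (13/23 + 1176/53)*717 = (27737/1219)*717 = 19887429/1219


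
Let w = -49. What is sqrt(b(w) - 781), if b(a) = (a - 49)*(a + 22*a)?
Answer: 3*sqrt(12185) ≈ 331.16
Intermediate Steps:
b(a) = 23*a*(-49 + a) (b(a) = (-49 + a)*(23*a) = 23*a*(-49 + a))
sqrt(b(w) - 781) = sqrt(23*(-49)*(-49 - 49) - 781) = sqrt(23*(-49)*(-98) - 781) = sqrt(110446 - 781) = sqrt(109665) = 3*sqrt(12185)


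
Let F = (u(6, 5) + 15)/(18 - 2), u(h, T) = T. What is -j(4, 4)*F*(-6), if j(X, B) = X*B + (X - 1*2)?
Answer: 135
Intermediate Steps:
F = 5/4 (F = (5 + 15)/(18 - 2) = 20/16 = 20*(1/16) = 5/4 ≈ 1.2500)
j(X, B) = -2 + X + B*X (j(X, B) = B*X + (X - 2) = B*X + (-2 + X) = -2 + X + B*X)
-j(4, 4)*F*(-6) = -(-2 + 4 + 4*4)*(5/4)*(-6) = -(-2 + 4 + 16)*(5/4)*(-6) = -18*(5/4)*(-6) = -45*(-6)/2 = -1*(-135) = 135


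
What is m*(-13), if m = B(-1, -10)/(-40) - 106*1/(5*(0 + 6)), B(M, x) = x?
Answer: 2561/60 ≈ 42.683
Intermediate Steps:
m = -197/60 (m = -10/(-40) - 106*1/(5*(0 + 6)) = -10*(-1/40) - 106/(5*6) = ¼ - 106/30 = ¼ - 106*1/30 = ¼ - 53/15 = -197/60 ≈ -3.2833)
m*(-13) = -197/60*(-13) = 2561/60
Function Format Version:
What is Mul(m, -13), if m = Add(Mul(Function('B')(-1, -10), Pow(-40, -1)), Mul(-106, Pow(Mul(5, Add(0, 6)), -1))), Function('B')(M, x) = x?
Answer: Rational(2561, 60) ≈ 42.683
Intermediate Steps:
m = Rational(-197, 60) (m = Add(Mul(-10, Pow(-40, -1)), Mul(-106, Pow(Mul(5, Add(0, 6)), -1))) = Add(Mul(-10, Rational(-1, 40)), Mul(-106, Pow(Mul(5, 6), -1))) = Add(Rational(1, 4), Mul(-106, Pow(30, -1))) = Add(Rational(1, 4), Mul(-106, Rational(1, 30))) = Add(Rational(1, 4), Rational(-53, 15)) = Rational(-197, 60) ≈ -3.2833)
Mul(m, -13) = Mul(Rational(-197, 60), -13) = Rational(2561, 60)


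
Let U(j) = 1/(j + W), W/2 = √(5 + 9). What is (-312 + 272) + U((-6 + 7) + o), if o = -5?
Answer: -399/10 + √14/20 ≈ -39.713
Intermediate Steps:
W = 2*√14 (W = 2*√(5 + 9) = 2*√14 ≈ 7.4833)
U(j) = 1/(j + 2*√14)
(-312 + 272) + U((-6 + 7) + o) = (-312 + 272) + 1/(((-6 + 7) - 5) + 2*√14) = -40 + 1/((1 - 5) + 2*√14) = -40 + 1/(-4 + 2*√14)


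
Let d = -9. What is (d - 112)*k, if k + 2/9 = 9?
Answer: -9559/9 ≈ -1062.1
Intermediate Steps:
k = 79/9 (k = -2/9 + 9 = 79/9 ≈ 8.7778)
(d - 112)*k = (-9 - 112)*(79/9) = -121*79/9 = -9559/9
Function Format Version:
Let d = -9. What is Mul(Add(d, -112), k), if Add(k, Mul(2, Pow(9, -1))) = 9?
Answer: Rational(-9559, 9) ≈ -1062.1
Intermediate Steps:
k = Rational(79, 9) (k = Add(Rational(-2, 9), 9) = Rational(79, 9) ≈ 8.7778)
Mul(Add(d, -112), k) = Mul(Add(-9, -112), Rational(79, 9)) = Mul(-121, Rational(79, 9)) = Rational(-9559, 9)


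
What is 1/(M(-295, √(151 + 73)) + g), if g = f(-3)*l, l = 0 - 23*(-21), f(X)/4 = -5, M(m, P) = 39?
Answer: -1/9621 ≈ -0.00010394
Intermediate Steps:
f(X) = -20 (f(X) = 4*(-5) = -20)
l = 483 (l = 0 + 483 = 483)
g = -9660 (g = -20*483 = -9660)
1/(M(-295, √(151 + 73)) + g) = 1/(39 - 9660) = 1/(-9621) = -1/9621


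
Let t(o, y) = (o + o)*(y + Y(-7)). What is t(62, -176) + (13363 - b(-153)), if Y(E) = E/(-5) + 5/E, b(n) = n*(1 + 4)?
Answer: -266384/35 ≈ -7611.0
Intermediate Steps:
b(n) = 5*n (b(n) = n*5 = 5*n)
Y(E) = 5/E - E/5 (Y(E) = E*(-1/5) + 5/E = -E/5 + 5/E = 5/E - E/5)
t(o, y) = 2*o*(24/35 + y) (t(o, y) = (o + o)*(y + (5/(-7) - 1/5*(-7))) = (2*o)*(y + (5*(-1/7) + 7/5)) = (2*o)*(y + (-5/7 + 7/5)) = (2*o)*(y + 24/35) = (2*o)*(24/35 + y) = 2*o*(24/35 + y))
t(62, -176) + (13363 - b(-153)) = (2/35)*62*(24 + 35*(-176)) + (13363 - 5*(-153)) = (2/35)*62*(24 - 6160) + (13363 - 1*(-765)) = (2/35)*62*(-6136) + (13363 + 765) = -760864/35 + 14128 = -266384/35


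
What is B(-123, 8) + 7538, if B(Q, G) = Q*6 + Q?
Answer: 6677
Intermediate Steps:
B(Q, G) = 7*Q (B(Q, G) = 6*Q + Q = 7*Q)
B(-123, 8) + 7538 = 7*(-123) + 7538 = -861 + 7538 = 6677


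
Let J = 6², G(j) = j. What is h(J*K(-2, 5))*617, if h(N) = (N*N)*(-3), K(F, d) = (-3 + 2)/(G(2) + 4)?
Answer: -66636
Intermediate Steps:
J = 36
K(F, d) = -⅙ (K(F, d) = (-3 + 2)/(2 + 4) = -1/6 = -1*⅙ = -⅙)
h(N) = -3*N² (h(N) = N²*(-3) = -3*N²)
h(J*K(-2, 5))*617 = -3*(36*(-⅙))²*617 = -3*(-6)²*617 = -3*36*617 = -108*617 = -66636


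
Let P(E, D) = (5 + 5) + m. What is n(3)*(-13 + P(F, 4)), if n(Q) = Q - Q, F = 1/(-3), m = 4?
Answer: 0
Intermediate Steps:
F = -⅓ ≈ -0.33333
P(E, D) = 14 (P(E, D) = (5 + 5) + 4 = 10 + 4 = 14)
n(Q) = 0
n(3)*(-13 + P(F, 4)) = 0*(-13 + 14) = 0*1 = 0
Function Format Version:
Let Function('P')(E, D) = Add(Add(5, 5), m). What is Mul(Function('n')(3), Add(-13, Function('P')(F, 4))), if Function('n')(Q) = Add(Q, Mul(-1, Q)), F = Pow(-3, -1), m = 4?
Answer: 0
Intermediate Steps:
F = Rational(-1, 3) ≈ -0.33333
Function('P')(E, D) = 14 (Function('P')(E, D) = Add(Add(5, 5), 4) = Add(10, 4) = 14)
Function('n')(Q) = 0
Mul(Function('n')(3), Add(-13, Function('P')(F, 4))) = Mul(0, Add(-13, 14)) = Mul(0, 1) = 0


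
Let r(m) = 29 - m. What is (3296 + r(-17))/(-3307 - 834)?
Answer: -3342/4141 ≈ -0.80705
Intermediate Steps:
(3296 + r(-17))/(-3307 - 834) = (3296 + (29 - 1*(-17)))/(-3307 - 834) = (3296 + (29 + 17))/(-4141) = (3296 + 46)*(-1/4141) = 3342*(-1/4141) = -3342/4141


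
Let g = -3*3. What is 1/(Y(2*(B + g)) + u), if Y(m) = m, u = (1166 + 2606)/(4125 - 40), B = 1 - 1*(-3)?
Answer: -4085/37078 ≈ -0.11017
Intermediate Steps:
g = -9
B = 4 (B = 1 + 3 = 4)
u = 3772/4085 ≈ 0.92338
1/(Y(2*(B + g)) + u) = 1/(2*(4 - 9) + 3772/4085) = 1/(2*(-5) + 3772/4085) = 1/(-10 + 3772/4085) = 1/(-37078/4085) = -4085/37078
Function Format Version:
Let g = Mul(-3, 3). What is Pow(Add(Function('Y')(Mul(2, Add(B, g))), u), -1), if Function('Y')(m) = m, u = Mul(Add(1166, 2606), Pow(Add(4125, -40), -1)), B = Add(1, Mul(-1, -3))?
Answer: Rational(-4085, 37078) ≈ -0.11017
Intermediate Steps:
g = -9
B = 4 (B = Add(1, 3) = 4)
u = Rational(3772, 4085) (u = Mul(3772, Pow(4085, -1)) = Mul(3772, Rational(1, 4085)) = Rational(3772, 4085) ≈ 0.92338)
Pow(Add(Function('Y')(Mul(2, Add(B, g))), u), -1) = Pow(Add(Mul(2, Add(4, -9)), Rational(3772, 4085)), -1) = Pow(Add(Mul(2, -5), Rational(3772, 4085)), -1) = Pow(Add(-10, Rational(3772, 4085)), -1) = Pow(Rational(-37078, 4085), -1) = Rational(-4085, 37078)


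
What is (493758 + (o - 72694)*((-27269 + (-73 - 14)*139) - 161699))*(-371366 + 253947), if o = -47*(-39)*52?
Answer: 534010831057096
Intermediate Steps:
o = 95316 (o = 1833*52 = 95316)
(493758 + (o - 72694)*((-27269 + (-73 - 14)*139) - 161699))*(-371366 + 253947) = (493758 + (95316 - 72694)*((-27269 + (-73 - 14)*139) - 161699))*(-371366 + 253947) = (493758 + 22622*((-27269 - 87*139) - 161699))*(-117419) = (493758 + 22622*((-27269 - 12093) - 161699))*(-117419) = (493758 + 22622*(-39362 - 161699))*(-117419) = (493758 + 22622*(-201061))*(-117419) = (493758 - 4548401942)*(-117419) = -4547908184*(-117419) = 534010831057096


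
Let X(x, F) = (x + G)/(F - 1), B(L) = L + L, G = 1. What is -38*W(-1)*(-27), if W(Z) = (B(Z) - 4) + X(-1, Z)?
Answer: -6156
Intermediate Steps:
B(L) = 2*L
X(x, F) = (1 + x)/(-1 + F) (X(x, F) = (x + 1)/(F - 1) = (1 + x)/(-1 + F))
W(Z) = -4 + 2*Z (W(Z) = (2*Z - 4) + (1 - 1)/(-1 + Z) = (-4 + 2*Z) + 0/(-1 + Z) = (-4 + 2*Z) + 0 = -4 + 2*Z)
-38*W(-1)*(-27) = -38*(-4 + 2*(-1))*(-27) = -38*(-4 - 2)*(-27) = -38*(-6)*(-27) = 228*(-27) = -6156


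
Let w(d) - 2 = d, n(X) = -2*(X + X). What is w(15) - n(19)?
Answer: 93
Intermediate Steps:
n(X) = -4*X
w(d) = 2 + d
w(15) - n(19) = (2 + 15) - (-4)*19 = 17 - 1*(-76) = 17 + 76 = 93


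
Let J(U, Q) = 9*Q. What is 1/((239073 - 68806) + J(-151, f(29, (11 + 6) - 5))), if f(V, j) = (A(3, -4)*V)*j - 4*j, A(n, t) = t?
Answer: 1/157307 ≈ 6.3570e-6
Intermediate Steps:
f(V, j) = -4*j - 4*V*j (f(V, j) = (-4*V)*j - 4*j = -4*V*j - 4*j = -4*j - 4*V*j)
1/((239073 - 68806) + J(-151, f(29, (11 + 6) - 5))) = 1/((239073 - 68806) + 9*(4*((11 + 6) - 5)*(-1 - 1*29))) = 1/(170267 + 9*(4*(17 - 5)*(-1 - 29))) = 1/(170267 + 9*(4*12*(-30))) = 1/(170267 + 9*(-1440)) = 1/(170267 - 12960) = 1/157307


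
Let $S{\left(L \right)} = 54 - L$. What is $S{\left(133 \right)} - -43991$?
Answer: $43912$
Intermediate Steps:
$S{\left(133 \right)} - -43991 = \left(54 - 133\right) - -43991 = \left(54 - 133\right) + 43991 = -79 + 43991 = 43912$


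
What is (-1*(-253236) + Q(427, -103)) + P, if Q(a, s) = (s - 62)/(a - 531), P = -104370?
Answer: 15482229/104 ≈ 1.4887e+5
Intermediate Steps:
Q(a, s) = (-62 + s)/(-531 + a)
(-1*(-253236) + Q(427, -103)) + P = (-1*(-253236) + (-62 - 103)/(-531 + 427)) - 104370 = (253236 - 165/(-104)) - 104370 = (253236 - 1/104*(-165)) - 104370 = (253236 + 165/104) - 104370 = 26336709/104 - 104370 = 15482229/104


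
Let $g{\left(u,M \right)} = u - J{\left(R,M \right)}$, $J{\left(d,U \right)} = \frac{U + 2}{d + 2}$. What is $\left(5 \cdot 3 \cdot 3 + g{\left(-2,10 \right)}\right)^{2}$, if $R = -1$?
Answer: $961$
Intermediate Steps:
$J{\left(d,U \right)} = \frac{2 + U}{2 + d}$
$g{\left(u,M \right)} = -2 + u - M$ ($g{\left(u,M \right)} = u - \frac{2 + M}{2 - 1} = u - \frac{2 + M}{1} = u - 1 \left(2 + M\right) = u - \left(2 + M\right) = -2 + u - M$)
$\left(5 \cdot 3 \cdot 3 + g{\left(-2,10 \right)}\right)^{2} = \left(5 \cdot 3 \cdot 3 - 14\right)^{2} = \left(15 \cdot 3 - 14\right)^{2} = \left(45 - 14\right)^{2} = 31^{2} = 961$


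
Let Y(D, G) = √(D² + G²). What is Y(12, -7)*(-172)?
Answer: -172*√193 ≈ -2389.5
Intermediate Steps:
Y(12, -7)*(-172) = √(12² + (-7)²)*(-172) = √(144 + 49)*(-172) = √193*(-172) = -172*√193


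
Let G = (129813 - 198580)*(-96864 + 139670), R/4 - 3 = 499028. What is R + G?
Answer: -2941644078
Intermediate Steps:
R = 1996124 (R = 12 + 4*499028 = 12 + 1996112 = 1996124)
G = -2943640202 (G = -68767*42806 = -2943640202)
R + G = 1996124 - 2943640202 = -2941644078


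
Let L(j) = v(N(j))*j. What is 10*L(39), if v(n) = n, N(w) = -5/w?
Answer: -50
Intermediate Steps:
L(j) = -5 (L(j) = (-5/j)*j = -5)
10*L(39) = 10*(-5) = -50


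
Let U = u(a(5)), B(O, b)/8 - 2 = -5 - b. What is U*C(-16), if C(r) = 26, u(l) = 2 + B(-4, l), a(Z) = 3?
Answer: -1196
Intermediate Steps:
B(O, b) = -24 - 8*b (B(O, b) = 16 + 8*(-5 - b) = 16 + (-40 - 8*b) = -24 - 8*b)
u(l) = -22 - 8*l (u(l) = 2 + (-24 - 8*l) = -22 - 8*l)
U = -46 (U = -22 - 8*3 = -22 - 24 = -46)
U*C(-16) = -46*26 = -1196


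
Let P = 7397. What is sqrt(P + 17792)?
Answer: sqrt(25189) ≈ 158.71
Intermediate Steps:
sqrt(P + 17792) = sqrt(7397 + 17792) = sqrt(25189)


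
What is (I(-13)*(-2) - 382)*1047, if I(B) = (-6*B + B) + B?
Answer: -508842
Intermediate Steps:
I(B) = -4*B (I(B) = -5*B + B = -4*B)
(I(-13)*(-2) - 382)*1047 = (-4*(-13)*(-2) - 382)*1047 = (52*(-2) - 382)*1047 = (-104 - 382)*1047 = -486*1047 = -508842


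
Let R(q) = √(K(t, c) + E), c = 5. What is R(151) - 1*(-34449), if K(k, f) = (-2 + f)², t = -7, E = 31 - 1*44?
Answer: 34449 + 2*I ≈ 34449.0 + 2.0*I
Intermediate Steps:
E = -13 (E = 31 - 44 = -13)
R(q) = 2*I (R(q) = √((-2 + 5)² - 13) = √(3² - 13) = √(9 - 13) = √(-4) = 2*I)
R(151) - 1*(-34449) = 2*I - 1*(-34449) = 2*I + 34449 = 34449 + 2*I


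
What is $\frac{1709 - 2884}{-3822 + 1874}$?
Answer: $\frac{1175}{1948} \approx 0.60318$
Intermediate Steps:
$\frac{1709 - 2884}{-3822 + 1874} = - \frac{1175}{-1948} = \left(-1175\right) \left(- \frac{1}{1948}\right) = \frac{1175}{1948}$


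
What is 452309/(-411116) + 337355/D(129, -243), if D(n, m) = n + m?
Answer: -69371800703/23433612 ≈ -2960.4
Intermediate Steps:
D(n, m) = m + n
452309/(-411116) + 337355/D(129, -243) = 452309/(-411116) + 337355/(-243 + 129) = 452309*(-1/411116) + 337355/(-114) = -452309/411116 + 337355*(-1/114) = -452309/411116 - 337355/114 = -69371800703/23433612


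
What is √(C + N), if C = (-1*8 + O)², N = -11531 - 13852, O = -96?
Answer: I*√14567 ≈ 120.69*I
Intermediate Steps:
N = -25383
C = 10816 (C = (-1*8 - 96)² = (-8 - 96)² = (-104)² = 10816)
√(C + N) = √(10816 - 25383) = √(-14567) = I*√14567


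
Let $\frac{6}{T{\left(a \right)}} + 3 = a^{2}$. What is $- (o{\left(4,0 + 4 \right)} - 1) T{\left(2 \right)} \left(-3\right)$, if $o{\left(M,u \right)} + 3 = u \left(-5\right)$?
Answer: $-432$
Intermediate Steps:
$o{\left(M,u \right)} = -3 - 5 u$ ($o{\left(M,u \right)} = -3 + u \left(-5\right) = -3 - 5 u$)
$T{\left(a \right)} = \frac{6}{-3 + a^{2}}$
$- (o{\left(4,0 + 4 \right)} - 1) T{\left(2 \right)} \left(-3\right) = - (\left(-3 - 5 \left(0 + 4\right)\right) - 1) \frac{6}{-3 + 2^{2}} \left(-3\right) = - (\left(-3 - 20\right) - 1) \frac{6}{-3 + 4} \left(-3\right) = - (\left(-3 - 20\right) - 1) \frac{6}{1} \left(-3\right) = - (-23 - 1) 6 \cdot 1 \left(-3\right) = \left(-1\right) \left(-24\right) 6 \left(-3\right) = 24 \cdot 6 \left(-3\right) = 144 \left(-3\right) = -432$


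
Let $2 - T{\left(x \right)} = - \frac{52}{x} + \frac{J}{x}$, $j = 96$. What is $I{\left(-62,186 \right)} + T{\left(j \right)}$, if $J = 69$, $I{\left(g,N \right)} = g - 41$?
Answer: $- \frac{9713}{96} \approx -101.18$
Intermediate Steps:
$I{\left(g,N \right)} = -41 + g$
$T{\left(x \right)} = 2 - \frac{17}{x}$ ($T{\left(x \right)} = 2 - \left(- \frac{52}{x} + \frac{69}{x}\right) = 2 - \frac{17}{x}$)
$I{\left(-62,186 \right)} + T{\left(j \right)} = \left(-41 - 62\right) + \left(2 - \frac{17}{96}\right) = -103 + \left(2 - \frac{17}{96}\right) = -103 + \frac{175}{96} = - \frac{9713}{96}$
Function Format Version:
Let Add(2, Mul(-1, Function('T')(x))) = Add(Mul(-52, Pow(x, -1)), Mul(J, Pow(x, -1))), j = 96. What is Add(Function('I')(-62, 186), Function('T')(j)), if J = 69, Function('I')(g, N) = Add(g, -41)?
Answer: Rational(-9713, 96) ≈ -101.18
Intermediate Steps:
Function('I')(g, N) = Add(-41, g)
Function('T')(x) = Add(2, Mul(-17, Pow(x, -1))) (Function('T')(x) = Add(2, Mul(-1, Add(Mul(-52, Pow(x, -1)), Mul(69, Pow(x, -1))))) = Add(2, Mul(-1, Mul(17, Pow(x, -1)))) = Add(2, Mul(-17, Pow(x, -1))))
Add(Function('I')(-62, 186), Function('T')(j)) = Add(Add(-41, -62), Add(2, Mul(-17, Pow(96, -1)))) = Add(-103, Add(2, Mul(-17, Rational(1, 96)))) = Add(-103, Add(2, Rational(-17, 96))) = Add(-103, Rational(175, 96)) = Rational(-9713, 96)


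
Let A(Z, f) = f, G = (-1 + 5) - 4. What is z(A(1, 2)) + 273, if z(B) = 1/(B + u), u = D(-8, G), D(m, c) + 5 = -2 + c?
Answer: 1364/5 ≈ 272.80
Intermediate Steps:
G = 0 (G = 4 - 4 = 0)
D(m, c) = -7 + c (D(m, c) = -5 + (-2 + c) = -7 + c)
u = -7 (u = -7 + 0 = -7)
z(B) = 1/(-7 + B) (z(B) = 1/(B - 7) = 1/(-7 + B))
z(A(1, 2)) + 273 = 1/(-7 + 2) + 273 = 1/(-5) + 273 = -1/5 + 273 = 1364/5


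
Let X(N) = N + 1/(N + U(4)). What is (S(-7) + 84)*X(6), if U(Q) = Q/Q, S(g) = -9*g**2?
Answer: -2193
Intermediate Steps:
U(Q) = 1
X(N) = N + 1/(1 + N) (X(N) = N + 1/(N + 1) = N + 1/(1 + N))
(S(-7) + 84)*X(6) = (-9*(-7)**2 + 84)*((1 + 6 + 6**2)/(1 + 6)) = (-9*49 + 84)*((1 + 6 + 36)/7) = (-441 + 84)*((1/7)*43) = -357*43/7 = -2193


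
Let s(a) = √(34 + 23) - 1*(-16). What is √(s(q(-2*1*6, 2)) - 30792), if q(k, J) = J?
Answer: √(-30776 + √57) ≈ 175.41*I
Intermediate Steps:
s(a) = 16 + √57 (s(a) = √57 + 16 = 16 + √57)
√(s(q(-2*1*6, 2)) - 30792) = √((16 + √57) - 30792) = √(-30776 + √57)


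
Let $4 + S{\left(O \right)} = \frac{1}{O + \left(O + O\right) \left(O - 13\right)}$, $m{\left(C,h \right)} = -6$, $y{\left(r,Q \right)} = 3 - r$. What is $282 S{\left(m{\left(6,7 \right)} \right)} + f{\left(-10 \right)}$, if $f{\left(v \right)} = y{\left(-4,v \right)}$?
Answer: $- \frac{41430}{37} \approx -1119.7$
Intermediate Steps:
$f{\left(v \right)} = 7$ ($f{\left(v \right)} = 3 - -4 = 3 + 4 = 7$)
$S{\left(O \right)} = -4 + \frac{1}{O + 2 O \left(-13 + O\right)}$ ($S{\left(O \right)} = -4 + \frac{1}{O + \left(O + O\right) \left(O - 13\right)} = -4 + \frac{1}{O + 2 O \left(-13 + O\right)}$)
$282 S{\left(m{\left(6,7 \right)} \right)} + f{\left(-10 \right)} = 282 \frac{1 - 8 \left(-6\right)^{2} + 100 \left(-6\right)}{\left(-6\right) \left(-25 + 2 \left(-6\right)\right)} + 7 = 282 \left(- \frac{1 - 288 - 600}{6 \left(-25 - 12\right)}\right) + 7 = 282 \left(- \frac{1 - 288 - 600}{6 \left(-37\right)}\right) + 7 = 282 \left(\left(- \frac{1}{6}\right) \left(- \frac{1}{37}\right) \left(-887\right)\right) + 7 = 282 \left(- \frac{887}{222}\right) + 7 = - \frac{41689}{37} + 7 = - \frac{41430}{37}$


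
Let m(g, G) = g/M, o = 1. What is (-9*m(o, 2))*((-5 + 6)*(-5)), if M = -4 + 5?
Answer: 45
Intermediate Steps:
M = 1
m(g, G) = g (m(g, G) = g/1 = g*1 = g)
(-9*m(o, 2))*((-5 + 6)*(-5)) = (-9*1)*((-5 + 6)*(-5)) = -9*(-5) = 45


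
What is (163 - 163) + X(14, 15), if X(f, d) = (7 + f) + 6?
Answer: 27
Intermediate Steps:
X(f, d) = 13 + f
(163 - 163) + X(14, 15) = (163 - 163) + (13 + 14) = 0 + 27 = 27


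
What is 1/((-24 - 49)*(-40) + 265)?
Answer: 1/3185 ≈ 0.00031397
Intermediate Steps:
1/((-24 - 49)*(-40) + 265) = 1/(-73*(-40) + 265) = 1/(2920 + 265) = 1/3185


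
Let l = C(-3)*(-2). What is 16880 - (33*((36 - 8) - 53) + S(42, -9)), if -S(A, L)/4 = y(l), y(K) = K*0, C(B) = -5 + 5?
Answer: 17705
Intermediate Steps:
C(B) = 0
l = 0 (l = 0*(-2) = 0)
y(K) = 0
S(A, L) = 0 (S(A, L) = -4*0 = 0)
16880 - (33*((36 - 8) - 53) + S(42, -9)) = 16880 - (33*((36 - 8) - 53) + 0) = 16880 - (33*(28 - 53) + 0) = 16880 - (33*(-25) + 0) = 16880 - (-825 + 0) = 16880 - 1*(-825) = 16880 + 825 = 17705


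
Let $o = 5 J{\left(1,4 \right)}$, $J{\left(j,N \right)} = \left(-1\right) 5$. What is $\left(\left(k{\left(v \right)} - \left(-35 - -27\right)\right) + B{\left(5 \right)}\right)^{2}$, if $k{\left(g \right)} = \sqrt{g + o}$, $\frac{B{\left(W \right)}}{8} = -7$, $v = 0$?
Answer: $2279 - 480 i \approx 2279.0 - 480.0 i$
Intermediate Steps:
$B{\left(W \right)} = -56$ ($B{\left(W \right)} = 8 \left(-7\right) = -56$)
$J{\left(j,N \right)} = -5$
$o = -25$ ($o = 5 \left(-5\right) = -25$)
$k{\left(g \right)} = \sqrt{-25 + g}$ ($k{\left(g \right)} = \sqrt{g - 25} = \sqrt{-25 + g}$)
$\left(\left(k{\left(v \right)} - \left(-35 - -27\right)\right) + B{\left(5 \right)}\right)^{2} = \left(\left(\sqrt{-25 + 0} - \left(-35 - -27\right)\right) - 56\right)^{2} = \left(\left(\sqrt{-25} - \left(-35 + 27\right)\right) - 56\right)^{2} = \left(\left(5 i - -8\right) - 56\right)^{2} = \left(\left(5 i + 8\right) - 56\right)^{2} = \left(\left(8 + 5 i\right) - 56\right)^{2} = \left(-48 + 5 i\right)^{2}$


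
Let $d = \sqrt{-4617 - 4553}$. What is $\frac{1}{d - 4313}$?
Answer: $- \frac{4313}{18611139} - \frac{i \sqrt{9170}}{18611139} \approx -0.00023174 - 5.1453 \cdot 10^{-6} i$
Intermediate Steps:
$d = i \sqrt{9170}$ ($d = \sqrt{-9170} = i \sqrt{9170} \approx 95.76 i$)
$\frac{1}{d - 4313} = \frac{1}{i \sqrt{9170} - 4313} = \frac{1}{-4313 + i \sqrt{9170}}$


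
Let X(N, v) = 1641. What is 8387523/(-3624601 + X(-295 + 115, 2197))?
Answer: -8387523/3622960 ≈ -2.3151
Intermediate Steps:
8387523/(-3624601 + X(-295 + 115, 2197)) = 8387523/(-3624601 + 1641) = 8387523/(-3622960) = 8387523*(-1/3622960) = -8387523/3622960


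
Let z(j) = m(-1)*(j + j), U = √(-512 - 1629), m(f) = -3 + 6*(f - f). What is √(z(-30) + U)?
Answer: √(180 + I*√2141) ≈ 13.525 + 1.7106*I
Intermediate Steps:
m(f) = -3 (m(f) = -3 + 6*0 = -3 + 0 = -3)
U = I*√2141 (U = √(-2141) = I*√2141 ≈ 46.271*I)
z(j) = -6*j (z(j) = -3*(j + j) = -6*j)
√(z(-30) + U) = √(-6*(-30) + I*√2141) = √(180 + I*√2141)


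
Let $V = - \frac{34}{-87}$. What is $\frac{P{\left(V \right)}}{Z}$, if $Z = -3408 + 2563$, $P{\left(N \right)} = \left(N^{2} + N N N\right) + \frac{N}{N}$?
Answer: $- \frac{798379}{556435035} \approx -0.0014348$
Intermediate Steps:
$V = \frac{34}{87}$ ($V = \left(-34\right) \left(- \frac{1}{87}\right) = \frac{34}{87} \approx 0.3908$)
$P{\left(N \right)} = 1 + N^{2} + N^{3}$ ($P{\left(N \right)} = \left(N^{2} + N^{2} N\right) + 1 = \left(N^{2} + N^{3}\right) + 1 = 1 + N^{2} + N^{3}$)
$Z = -845$
$\frac{P{\left(V \right)}}{Z} = \frac{1 + \left(\frac{34}{87}\right)^{2} + \left(\frac{34}{87}\right)^{3}}{-845} = \left(1 + \frac{1156}{7569} + \frac{39304}{658503}\right) \left(- \frac{1}{845}\right) = \frac{798379}{658503} \left(- \frac{1}{845}\right) = - \frac{798379}{556435035}$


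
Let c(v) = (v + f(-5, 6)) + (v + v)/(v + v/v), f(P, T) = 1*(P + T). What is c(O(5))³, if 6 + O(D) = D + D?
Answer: 35937/125 ≈ 287.50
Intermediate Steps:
O(D) = -6 + 2*D (O(D) = -6 + (D + D) = -6 + 2*D)
f(P, T) = P + T
c(v) = 1 + v + 2*v/(1 + v) (c(v) = (v + (-5 + 6)) + (v + v)/(v + v/v) = (v + 1) + (2*v)/(v + 1) = (1 + v) + (2*v)/(1 + v) = (1 + v) + 2*v/(1 + v) = 1 + v + 2*v/(1 + v))
c(O(5))³ = ((1 + (-6 + 2*5)² + 4*(-6 + 2*5))/(1 + (-6 + 2*5)))³ = ((1 + (-6 + 10)² + 4*(-6 + 10))/(1 + (-6 + 10)))³ = ((1 + 4² + 4*4)/(1 + 4))³ = ((1 + 16 + 16)/5)³ = ((⅕)*33)³ = (33/5)³ = 35937/125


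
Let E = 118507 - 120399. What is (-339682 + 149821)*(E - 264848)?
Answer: 50643523140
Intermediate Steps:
E = -1892
(-339682 + 149821)*(E - 264848) = (-339682 + 149821)*(-1892 - 264848) = -189861*(-266740) = 50643523140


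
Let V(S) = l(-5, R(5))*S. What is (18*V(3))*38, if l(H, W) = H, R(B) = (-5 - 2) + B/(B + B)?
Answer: -10260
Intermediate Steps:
R(B) = -13/2 (R(B) = -7 + B/((2*B)) = -7 + B*(1/(2*B)) = -7 + ½ = -13/2)
V(S) = -5*S
(18*V(3))*38 = (18*(-5*3))*38 = (18*(-15))*38 = -270*38 = -10260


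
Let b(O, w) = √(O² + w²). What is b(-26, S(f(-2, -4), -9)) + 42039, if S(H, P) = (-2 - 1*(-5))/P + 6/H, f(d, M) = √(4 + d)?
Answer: 42039 + √(6247 - 18*√2)/3 ≈ 42065.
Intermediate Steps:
S(H, P) = 3/P + 6/H (S(H, P) = (-2 + 5)/P + 6/H = 3/P + 6/H)
b(-26, S(f(-2, -4), -9)) + 42039 = √((-26)² + (3/(-9) + 6/(√(4 - 2)))²) + 42039 = √(676 + (3*(-⅑) + 6/(√2))²) + 42039 = √(676 + (-⅓ + 6*(√2/2))²) + 42039 = √(676 + (-⅓ + 3*√2)²) + 42039 = 42039 + √(676 + (-⅓ + 3*√2)²)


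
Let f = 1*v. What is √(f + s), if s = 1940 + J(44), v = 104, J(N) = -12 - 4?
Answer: 26*√3 ≈ 45.033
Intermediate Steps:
J(N) = -16
f = 104 (f = 1*104 = 104)
s = 1924 (s = 1940 - 16 = 1924)
√(f + s) = √(104 + 1924) = √2028 = 26*√3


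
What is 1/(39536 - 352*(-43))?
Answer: 1/54672 ≈ 1.8291e-5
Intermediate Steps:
1/(39536 - 352*(-43)) = 1/(39536 + 15136) = 1/54672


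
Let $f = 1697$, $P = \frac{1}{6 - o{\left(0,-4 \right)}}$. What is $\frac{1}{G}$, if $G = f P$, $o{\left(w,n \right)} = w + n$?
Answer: $\frac{10}{1697} \approx 0.0058928$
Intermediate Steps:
$o{\left(w,n \right)} = n + w$
$P = \frac{1}{10}$ ($P = \frac{1}{6 - \left(-4 + 0\right)} = \frac{1}{6 - -4} = \frac{1}{6 + 4} = \frac{1}{10} \approx 0.1$)
$G = \frac{1697}{10}$ ($G = 1697 \cdot \frac{1}{10} = \frac{1697}{10} \approx 169.7$)
$\frac{1}{G} = \frac{1}{\frac{1697}{10}} = \frac{10}{1697}$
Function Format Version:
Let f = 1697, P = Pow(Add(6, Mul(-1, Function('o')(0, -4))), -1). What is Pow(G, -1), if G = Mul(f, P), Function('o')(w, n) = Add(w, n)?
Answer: Rational(10, 1697) ≈ 0.0058928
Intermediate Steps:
Function('o')(w, n) = Add(n, w)
P = Rational(1, 10) (P = Pow(Add(6, Mul(-1, Add(-4, 0))), -1) = Pow(Add(6, Mul(-1, -4)), -1) = Pow(Add(6, 4), -1) = Pow(10, -1) = Rational(1, 10) ≈ 0.10000)
G = Rational(1697, 10) (G = Mul(1697, Rational(1, 10)) = Rational(1697, 10) ≈ 169.70)
Pow(G, -1) = Pow(Rational(1697, 10), -1) = Rational(10, 1697)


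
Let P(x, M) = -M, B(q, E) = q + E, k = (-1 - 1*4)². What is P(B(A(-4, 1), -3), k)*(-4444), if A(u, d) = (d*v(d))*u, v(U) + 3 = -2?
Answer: 111100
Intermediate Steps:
v(U) = -5 (v(U) = -3 - 2 = -5)
k = 25 (k = (-1 - 4)² = (-5)² = 25)
A(u, d) = -5*d*u (A(u, d) = (d*(-5))*u = (-5*d)*u = -5*d*u)
B(q, E) = E + q
P(B(A(-4, 1), -3), k)*(-4444) = -1*25*(-4444) = -25*(-4444) = 111100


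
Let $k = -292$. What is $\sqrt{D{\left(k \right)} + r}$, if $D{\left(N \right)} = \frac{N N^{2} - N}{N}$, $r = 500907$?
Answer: $3 \sqrt{65130} \approx 765.62$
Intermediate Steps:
$D{\left(N \right)} = \frac{N^{3} - N}{N}$
$\sqrt{D{\left(k \right)} + r} = \sqrt{\left(-1 + \left(-292\right)^{2}\right) + 500907} = \sqrt{\left(-1 + 85264\right) + 500907} = \sqrt{85263 + 500907} = \sqrt{586170} = 3 \sqrt{65130}$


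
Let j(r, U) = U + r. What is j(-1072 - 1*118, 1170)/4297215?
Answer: -4/859443 ≈ -4.6542e-6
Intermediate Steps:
j(-1072 - 1*118, 1170)/4297215 = (1170 + (-1072 - 1*118))/4297215 = (1170 + (-1072 - 118))*(1/4297215) = (1170 - 1190)*(1/4297215) = -20*1/4297215 = -4/859443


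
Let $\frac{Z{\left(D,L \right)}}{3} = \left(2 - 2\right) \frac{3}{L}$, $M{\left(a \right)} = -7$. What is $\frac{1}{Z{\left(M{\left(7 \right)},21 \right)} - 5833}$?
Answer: $- \frac{1}{5833} \approx -0.00017144$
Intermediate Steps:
$Z{\left(D,L \right)} = 0$ ($Z{\left(D,L \right)} = 3 \left(2 - 2\right) \frac{3}{L} = 3 \cdot 0 \frac{3}{L} = 3 \cdot 0 = 0$)
$\frac{1}{Z{\left(M{\left(7 \right)},21 \right)} - 5833} = \frac{1}{0 - 5833} = \frac{1}{-5833} = - \frac{1}{5833}$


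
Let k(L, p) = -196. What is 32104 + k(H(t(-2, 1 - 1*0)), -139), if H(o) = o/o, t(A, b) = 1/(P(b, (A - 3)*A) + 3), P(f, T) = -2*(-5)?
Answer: 31908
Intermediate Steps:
P(f, T) = 10
t(A, b) = 1/13 (t(A, b) = 1/(10 + 3) = 1/13)
H(o) = 1
32104 + k(H(t(-2, 1 - 1*0)), -139) = 32104 - 196 = 31908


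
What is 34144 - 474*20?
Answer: 24664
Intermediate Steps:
34144 - 474*20 = 34144 - 9480 = 24664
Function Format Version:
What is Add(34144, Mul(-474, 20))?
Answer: 24664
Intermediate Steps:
Add(34144, Mul(-474, 20)) = Add(34144, -9480) = 24664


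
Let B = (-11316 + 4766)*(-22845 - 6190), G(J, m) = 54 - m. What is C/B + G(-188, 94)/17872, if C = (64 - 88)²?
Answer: -474804733/212430222250 ≈ -0.0022351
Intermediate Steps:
C = 576 (C = (-24)² = 576)
B = 190179250 (B = -6550*(-29035) = 190179250)
C/B + G(-188, 94)/17872 = 576/190179250 + (54 - 1*94)/17872 = 576*(1/190179250) + (54 - 94)*(1/17872) = 288/95089625 - 40*1/17872 = 288/95089625 - 5/2234 = -474804733/212430222250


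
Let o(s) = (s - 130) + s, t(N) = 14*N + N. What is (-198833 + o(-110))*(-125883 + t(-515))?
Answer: 26612442264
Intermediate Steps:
t(N) = 15*N
o(s) = -130 + 2*s (o(s) = (-130 + s) + s = -130 + 2*s)
(-198833 + o(-110))*(-125883 + t(-515)) = (-198833 + (-130 + 2*(-110)))*(-125883 + 15*(-515)) = (-198833 + (-130 - 220))*(-125883 - 7725) = (-198833 - 350)*(-133608) = -199183*(-133608) = 26612442264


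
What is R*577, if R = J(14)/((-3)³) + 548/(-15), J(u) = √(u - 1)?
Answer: -316196/15 - 577*√13/27 ≈ -21157.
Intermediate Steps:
J(u) = √(-1 + u)
R = -548/15 - √13/27 (R = √(-1 + 14)/((-3)³) + 548/(-15) = √13/(-27) + 548*(-1/15) = √13*(-1/27) - 548/15 = -√13/27 - 548/15 = -548/15 - √13/27 ≈ -36.667)
R*577 = (-548/15 - √13/27)*577 = -316196/15 - 577*√13/27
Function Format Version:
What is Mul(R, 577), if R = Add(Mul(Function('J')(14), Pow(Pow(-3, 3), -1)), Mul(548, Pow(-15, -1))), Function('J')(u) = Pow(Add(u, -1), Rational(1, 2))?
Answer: Add(Rational(-316196, 15), Mul(Rational(-577, 27), Pow(13, Rational(1, 2)))) ≈ -21157.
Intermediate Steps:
Function('J')(u) = Pow(Add(-1, u), Rational(1, 2))
R = Add(Rational(-548, 15), Mul(Rational(-1, 27), Pow(13, Rational(1, 2)))) (R = Add(Mul(Pow(Add(-1, 14), Rational(1, 2)), Pow(Pow(-3, 3), -1)), Mul(548, Pow(-15, -1))) = Add(Mul(Pow(13, Rational(1, 2)), Pow(-27, -1)), Mul(548, Rational(-1, 15))) = Add(Mul(Pow(13, Rational(1, 2)), Rational(-1, 27)), Rational(-548, 15)) = Add(Mul(Rational(-1, 27), Pow(13, Rational(1, 2))), Rational(-548, 15)) = Add(Rational(-548, 15), Mul(Rational(-1, 27), Pow(13, Rational(1, 2)))) ≈ -36.667)
Mul(R, 577) = Mul(Add(Rational(-548, 15), Mul(Rational(-1, 27), Pow(13, Rational(1, 2)))), 577) = Add(Rational(-316196, 15), Mul(Rational(-577, 27), Pow(13, Rational(1, 2))))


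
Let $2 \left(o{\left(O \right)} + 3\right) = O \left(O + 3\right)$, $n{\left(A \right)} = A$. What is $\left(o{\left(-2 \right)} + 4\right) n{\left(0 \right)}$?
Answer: $0$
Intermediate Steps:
$o{\left(O \right)} = -3 + \frac{O \left(3 + O\right)}{2}$ ($o{\left(O \right)} = -3 + \frac{O \left(O + 3\right)}{2} = -3 + \frac{O \left(3 + O\right)}{2}$)
$\left(o{\left(-2 \right)} + 4\right) n{\left(0 \right)} = \left(\left(-3 + \frac{\left(-2\right)^{2}}{2} + \frac{3}{2} \left(-2\right)\right) + 4\right) 0 = \left(\left(-3 + \frac{1}{2} \cdot 4 - 3\right) + 4\right) 0 = \left(\left(-3 + 2 - 3\right) + 4\right) 0 = \left(-4 + 4\right) 0 = 0 \cdot 0 = 0$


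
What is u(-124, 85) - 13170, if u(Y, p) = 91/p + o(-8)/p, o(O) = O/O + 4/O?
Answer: -2238717/170 ≈ -13169.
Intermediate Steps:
o(O) = 1 + 4/O
u(Y, p) = 183/(2*p) (u(Y, p) = 91/p + ((4 - 8)/(-8))/p = 91/p + (-⅛*(-4))/p = 91/p + 1/(2*p) = 183/(2*p))
u(-124, 85) - 13170 = (183/2)/85 - 13170 = (183/2)*(1/85) - 13170 = 183/170 - 13170 = -2238717/170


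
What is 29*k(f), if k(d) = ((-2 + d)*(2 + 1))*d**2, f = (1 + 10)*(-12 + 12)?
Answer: 0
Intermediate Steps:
f = 0 (f = 11*0 = 0)
k(d) = d**2*(-6 + 3*d) (k(d) = ((-2 + d)*3)*d**2 = (-6 + 3*d)*d**2 = d**2*(-6 + 3*d))
29*k(f) = 29*(3*0**2*(-2 + 0)) = 29*(3*0*(-2)) = 29*0 = 0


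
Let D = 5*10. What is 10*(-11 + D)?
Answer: 390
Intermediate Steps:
D = 50
10*(-11 + D) = 10*(-11 + 50) = 10*39 = 390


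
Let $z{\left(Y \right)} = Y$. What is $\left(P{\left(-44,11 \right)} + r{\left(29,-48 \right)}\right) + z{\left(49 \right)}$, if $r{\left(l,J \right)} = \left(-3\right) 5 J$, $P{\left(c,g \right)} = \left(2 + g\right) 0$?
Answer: $769$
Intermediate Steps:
$P{\left(c,g \right)} = 0$
$r{\left(l,J \right)} = - 15 J$
$\left(P{\left(-44,11 \right)} + r{\left(29,-48 \right)}\right) + z{\left(49 \right)} = \left(0 - -720\right) + 49 = \left(0 + 720\right) + 49 = 720 + 49 = 769$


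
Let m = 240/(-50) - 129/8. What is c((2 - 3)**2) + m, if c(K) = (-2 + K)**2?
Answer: -797/40 ≈ -19.925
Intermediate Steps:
m = -837/40 (m = 240*(-1/50) - 129*1/8 = -24/5 - 129/8 = -837/40 ≈ -20.925)
c((2 - 3)**2) + m = (-2 + (2 - 3)**2)**2 - 837/40 = (-2 + (-1)**2)**2 - 837/40 = (-2 + 1)**2 - 837/40 = (-1)**2 - 837/40 = 1 - 837/40 = -797/40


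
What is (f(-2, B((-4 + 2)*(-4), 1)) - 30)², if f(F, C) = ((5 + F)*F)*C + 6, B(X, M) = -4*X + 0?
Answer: 28224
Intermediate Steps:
B(X, M) = -4*X
f(F, C) = 6 + C*F*(5 + F) (f(F, C) = (F*(5 + F))*C + 6 = C*F*(5 + F) + 6 = 6 + C*F*(5 + F))
(f(-2, B((-4 + 2)*(-4), 1)) - 30)² = ((6 - 4*(-4 + 2)*(-4)*(-2)² + 5*(-4*(-4 + 2)*(-4))*(-2)) - 30)² = ((6 - (-8)*(-4)*4 + 5*(-(-8)*(-4))*(-2)) - 30)² = ((6 - 4*8*4 + 5*(-4*8)*(-2)) - 30)² = ((6 - 32*4 + 5*(-32)*(-2)) - 30)² = ((6 - 128 + 320) - 30)² = (198 - 30)² = 168² = 28224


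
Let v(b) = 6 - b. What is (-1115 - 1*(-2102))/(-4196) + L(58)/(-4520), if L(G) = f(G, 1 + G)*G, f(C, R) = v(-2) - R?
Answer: 248454/592685 ≈ 0.41920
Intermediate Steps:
f(C, R) = 8 - R (f(C, R) = (6 - 1*(-2)) - R = (6 + 2) - R = 8 - R)
L(G) = G*(7 - G) (L(G) = (8 - (1 + G))*G = (8 + (-1 - G))*G = (7 - G)*G = G*(7 - G))
(-1115 - 1*(-2102))/(-4196) + L(58)/(-4520) = (-1115 - 1*(-2102))/(-4196) + (58*(7 - 1*58))/(-4520) = (-1115 + 2102)*(-1/4196) + (58*(7 - 58))*(-1/4520) = 987*(-1/4196) + (58*(-51))*(-1/4520) = -987/4196 - 2958*(-1/4520) = -987/4196 + 1479/2260 = 248454/592685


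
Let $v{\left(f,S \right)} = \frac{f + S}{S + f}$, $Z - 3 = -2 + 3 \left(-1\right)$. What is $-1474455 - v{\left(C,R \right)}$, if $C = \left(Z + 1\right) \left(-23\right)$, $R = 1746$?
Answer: $-1474456$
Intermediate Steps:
$Z = -2$ ($Z = 3 + \left(-2 + 3 \left(-1\right)\right) = 3 - 5 = -2$)
$C = 23$ ($C = \left(-2 + 1\right) \left(-23\right) = \left(-1\right) \left(-23\right) = 23$)
$v{\left(f,S \right)} = 1$ ($v{\left(f,S \right)} = \frac{S + f}{S + f} = 1$)
$-1474455 - v{\left(C,R \right)} = -1474455 - 1 = -1474456$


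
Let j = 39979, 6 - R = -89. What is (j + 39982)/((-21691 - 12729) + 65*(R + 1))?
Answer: -79961/28180 ≈ -2.8375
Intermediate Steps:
R = 95 (R = 6 - 1*(-89) = 6 + 89 = 95)
(j + 39982)/((-21691 - 12729) + 65*(R + 1)) = (39979 + 39982)/((-21691 - 12729) + 65*(95 + 1)) = 79961/(-34420 + 65*96) = 79961/(-34420 + 6240) = 79961/(-28180) = 79961*(-1/28180) = -79961/28180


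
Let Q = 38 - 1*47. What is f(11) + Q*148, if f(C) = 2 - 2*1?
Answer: -1332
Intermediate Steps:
Q = -9 (Q = 38 - 47 = -9)
f(C) = 0 (f(C) = 2 - 2 = 0)
f(11) + Q*148 = 0 - 9*148 = 0 - 1332 = -1332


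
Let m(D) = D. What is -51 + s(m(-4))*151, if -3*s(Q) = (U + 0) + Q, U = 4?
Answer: -51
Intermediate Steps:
s(Q) = -4/3 - Q/3 (s(Q) = -((4 + 0) + Q)/3 = -(4 + Q)/3 = -4/3 - Q/3)
-51 + s(m(-4))*151 = -51 + (-4/3 - 1/3*(-4))*151 = -51 + (-4/3 + 4/3)*151 = -51 + 0*151 = -51 + 0 = -51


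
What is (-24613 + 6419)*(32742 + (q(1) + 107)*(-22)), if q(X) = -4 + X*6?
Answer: -552078736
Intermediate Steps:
q(X) = -4 + 6*X
(-24613 + 6419)*(32742 + (q(1) + 107)*(-22)) = (-24613 + 6419)*(32742 + ((-4 + 6*1) + 107)*(-22)) = -18194*(32742 + ((-4 + 6) + 107)*(-22)) = -18194*(32742 + (2 + 107)*(-22)) = -18194*(32742 + 109*(-22)) = -18194*(32742 - 2398) = -18194*30344 = -552078736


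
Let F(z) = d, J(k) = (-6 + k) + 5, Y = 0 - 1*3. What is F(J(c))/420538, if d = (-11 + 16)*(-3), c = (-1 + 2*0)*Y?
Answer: -15/420538 ≈ -3.5669e-5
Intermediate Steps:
Y = -3 (Y = 0 - 3 = -3)
c = 3 (c = (-1 + 2*0)*(-3) = (-1 + 0)*(-3) = -1*(-3) = 3)
d = -15 (d = 5*(-3) = -15)
J(k) = -1 + k
F(z) = -15
F(J(c))/420538 = -15/420538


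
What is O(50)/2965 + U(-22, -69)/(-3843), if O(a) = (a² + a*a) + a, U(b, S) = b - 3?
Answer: 3896255/2278899 ≈ 1.7097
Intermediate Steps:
U(b, S) = -3 + b
O(a) = a + 2*a² (O(a) = (a² + a²) + a = 2*a² + a = a + 2*a²)
O(50)/2965 + U(-22, -69)/(-3843) = (50*(1 + 2*50))/2965 + (-3 - 22)/(-3843) = (50*(1 + 100))*(1/2965) - 25*(-1/3843) = (50*101)*(1/2965) + 25/3843 = 5050*(1/2965) + 25/3843 = 1010/593 + 25/3843 = 3896255/2278899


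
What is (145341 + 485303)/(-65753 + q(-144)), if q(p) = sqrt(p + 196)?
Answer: -41466734932/4323456957 - 1261288*sqrt(13)/4323456957 ≈ -9.5922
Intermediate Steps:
q(p) = sqrt(196 + p)
(145341 + 485303)/(-65753 + q(-144)) = (145341 + 485303)/(-65753 + sqrt(196 - 144)) = 630644/(-65753 + sqrt(52)) = 630644/(-65753 + 2*sqrt(13))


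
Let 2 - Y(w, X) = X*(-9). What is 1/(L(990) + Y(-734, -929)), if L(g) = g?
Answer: -1/7369 ≈ -0.00013570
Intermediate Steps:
Y(w, X) = 2 + 9*X (Y(w, X) = 2 - X*(-9) = 2 - (-9)*X = 2 + 9*X)
1/(L(990) + Y(-734, -929)) = 1/(990 + (2 + 9*(-929))) = 1/(990 + (2 - 8361)) = 1/(990 - 8359) = 1/(-7369) = -1/7369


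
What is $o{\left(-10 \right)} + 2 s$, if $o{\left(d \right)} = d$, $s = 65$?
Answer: $120$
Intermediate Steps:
$o{\left(-10 \right)} + 2 s = -10 + 2 \cdot 65 = -10 + 130 = 120$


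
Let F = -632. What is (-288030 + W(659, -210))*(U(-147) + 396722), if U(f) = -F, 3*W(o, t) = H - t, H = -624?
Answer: -114504707472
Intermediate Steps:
W(o, t) = -208 - t/3 (W(o, t) = (-624 - t)/3 = -208 - t/3)
U(f) = 632 (U(f) = -1*(-632) = 632)
(-288030 + W(659, -210))*(U(-147) + 396722) = (-288030 + (-208 - ⅓*(-210)))*(632 + 396722) = (-288030 + (-208 + 70))*397354 = (-288030 - 138)*397354 = -288168*397354 = -114504707472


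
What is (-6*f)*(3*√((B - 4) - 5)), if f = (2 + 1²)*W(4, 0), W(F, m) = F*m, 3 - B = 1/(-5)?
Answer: 0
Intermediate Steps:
B = 16/5 (B = 3 - 1/(-5) = 3 - 1*(-⅕) = 3 + ⅕ = 16/5 ≈ 3.2000)
f = 0 (f = (2 + 1²)*(4*0) = (2 + 1)*0 = 3*0 = 0)
(-6*f)*(3*√((B - 4) - 5)) = (-6*0)*(3*√((16/5 - 4) - 5)) = 0*(3*√(-⅘ - 5)) = 0*(3*√(-29/5)) = 0*(3*(I*√145/5)) = 0*(3*I*√145/5) = 0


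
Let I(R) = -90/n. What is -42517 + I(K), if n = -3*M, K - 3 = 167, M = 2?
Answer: -42502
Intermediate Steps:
K = 170 (K = 3 + 167 = 170)
n = -6 (n = -3*2 = -6)
I(R) = 15 (I(R) = -90/(-6) = -90*(-1/6) = 15)
-42517 + I(K) = -42517 + 15 = -42502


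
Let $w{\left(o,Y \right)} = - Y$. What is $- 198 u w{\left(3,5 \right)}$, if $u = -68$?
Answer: $-67320$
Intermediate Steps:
$- 198 u w{\left(3,5 \right)} = \left(-198\right) \left(-68\right) \left(\left(-1\right) 5\right) = 13464 \left(-5\right) = -67320$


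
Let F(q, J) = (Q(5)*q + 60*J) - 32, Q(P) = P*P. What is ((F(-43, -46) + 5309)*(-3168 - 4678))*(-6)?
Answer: 67883592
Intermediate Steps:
Q(P) = P²
F(q, J) = -32 + 25*q + 60*J (F(q, J) = (5²*q + 60*J) - 32 = (25*q + 60*J) - 32 = -32 + 25*q + 60*J)
((F(-43, -46) + 5309)*(-3168 - 4678))*(-6) = (((-32 + 25*(-43) + 60*(-46)) + 5309)*(-3168 - 4678))*(-6) = (((-32 - 1075 - 2760) + 5309)*(-7846))*(-6) = ((-3867 + 5309)*(-7846))*(-6) = (1442*(-7846))*(-6) = -11313932*(-6) = 67883592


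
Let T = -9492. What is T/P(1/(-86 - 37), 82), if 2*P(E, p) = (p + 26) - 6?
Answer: -3164/17 ≈ -186.12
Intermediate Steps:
P(E, p) = 10 + p/2 (P(E, p) = ((p + 26) - 6)/2 = ((26 + p) - 6)/2 = (20 + p)/2 = 10 + p/2)
T/P(1/(-86 - 37), 82) = -9492/(10 + (1/2)*82) = -9492/(10 + 41) = -9492/51 = -9492*1/51 = -3164/17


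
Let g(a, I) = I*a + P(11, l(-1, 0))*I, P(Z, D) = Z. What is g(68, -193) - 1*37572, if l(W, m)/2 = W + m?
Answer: -52819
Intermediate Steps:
l(W, m) = 2*W + 2*m (l(W, m) = 2*(W + m) = 2*W + 2*m)
g(a, I) = 11*I + I*a (g(a, I) = I*a + 11*I = 11*I + I*a)
g(68, -193) - 1*37572 = -193*(11 + 68) - 1*37572 = -193*79 - 37572 = -15247 - 37572 = -52819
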